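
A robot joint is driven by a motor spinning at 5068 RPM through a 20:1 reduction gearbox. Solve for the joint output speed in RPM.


omega_joint = omega_motor / N = 5068 / 20 = 253.4000

253.4000 RPM


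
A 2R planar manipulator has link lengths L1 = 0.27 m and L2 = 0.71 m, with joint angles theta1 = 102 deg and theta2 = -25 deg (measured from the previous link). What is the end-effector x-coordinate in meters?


x = L1*cos(th1) + L2*cos(th1+th2) = 0.27*cos(102 deg) + 0.71*cos(77 deg) = 0.1036

0.1036 m


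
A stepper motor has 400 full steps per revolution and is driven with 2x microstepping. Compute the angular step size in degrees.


step = 360/(400*2) = 360/800 = 0.4500

0.4500 degrees


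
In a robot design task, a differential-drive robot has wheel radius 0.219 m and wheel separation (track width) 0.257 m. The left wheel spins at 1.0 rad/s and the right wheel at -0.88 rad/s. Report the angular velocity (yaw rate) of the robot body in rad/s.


omega = r*(wR - wL)/L = 0.219*(-0.88 - (1.0))/0.257 = -1.6020

-1.6020 rad/s


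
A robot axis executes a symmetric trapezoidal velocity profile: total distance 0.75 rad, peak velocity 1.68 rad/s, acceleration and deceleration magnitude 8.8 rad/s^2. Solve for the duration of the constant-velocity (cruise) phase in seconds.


t_acc = v/a = 0.190909 s, d_acc = v^2/(2a) = 0.160364 rad each
d_cruise = 0.75 - 2*0.160364 = 0.429272 rad
t_cruise = d_cruise/v = 0.429272/1.68 = 0.2555

0.2555 s


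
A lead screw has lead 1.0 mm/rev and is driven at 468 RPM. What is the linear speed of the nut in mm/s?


v = lead * (RPM/60) = 1.0*468/60 = 7.8000

7.8000 mm/s


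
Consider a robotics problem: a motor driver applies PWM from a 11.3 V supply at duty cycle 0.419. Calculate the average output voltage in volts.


V_avg = V_supply * D = 11.3*0.419 = 4.7347

4.7347 V


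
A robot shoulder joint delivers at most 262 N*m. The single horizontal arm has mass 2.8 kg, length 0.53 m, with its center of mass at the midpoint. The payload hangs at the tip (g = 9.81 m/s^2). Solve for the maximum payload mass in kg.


tau_arm = m_arm*g*(L/2) = 2.8*9.81*0.53/2 = 7.2790 N*m
tau_payload = tau_max - tau_arm = 262 - 7.2790 = 254.7210
m_payload = tau_payload / (g*L) = 254.7210 / (9.81*0.53) = 48.9914

48.9914 kg


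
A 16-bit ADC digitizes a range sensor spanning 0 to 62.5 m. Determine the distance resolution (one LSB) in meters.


res = range / 2^n = 62.5/2^16 = 62.5/65536 = 9.5367e-04

9.5367e-04 m


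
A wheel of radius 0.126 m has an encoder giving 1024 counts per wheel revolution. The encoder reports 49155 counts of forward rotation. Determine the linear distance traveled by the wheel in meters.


revs = 49155/1024 = 48.002930
d = revs * 2*pi*r = 48.002930 * 2*pi*0.126 = 38.0030

38.0030 m


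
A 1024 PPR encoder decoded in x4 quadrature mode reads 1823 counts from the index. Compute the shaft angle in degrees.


angle = counts * 360 / (PPR*4) = 1823 * 360 / 4096 = 160.2246

160.2246 degrees


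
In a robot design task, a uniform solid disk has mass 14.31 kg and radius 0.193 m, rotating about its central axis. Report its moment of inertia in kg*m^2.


I = (1/2)*m*R^2 = 0.5*14.31*0.193^2 = 0.2665

0.2665 kg*m^2


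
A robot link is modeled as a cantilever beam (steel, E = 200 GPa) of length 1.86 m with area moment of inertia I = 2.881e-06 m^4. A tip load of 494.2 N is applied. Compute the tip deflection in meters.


delta = F*L^3/(3*E*I) = 494.2*1.86^3/(3*2.000e+11*2.881e-06)
      = 3180.1058352/1728600 = 0.0018

0.0018 m


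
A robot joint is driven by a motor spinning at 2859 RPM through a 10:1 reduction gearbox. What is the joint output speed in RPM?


omega_joint = omega_motor / N = 2859 / 10 = 285.9000

285.9000 RPM


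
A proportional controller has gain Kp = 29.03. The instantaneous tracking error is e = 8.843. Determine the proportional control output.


u_P = Kp * e = 29.03 * 8.843 = 256.7123

256.7123


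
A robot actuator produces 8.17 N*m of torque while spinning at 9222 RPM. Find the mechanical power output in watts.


omega = 9222 * 2*pi/60 = 965.725582 rad/s
P = tau * omega = 8.17 * 965.725582 = 7889.9780

7889.9780 W


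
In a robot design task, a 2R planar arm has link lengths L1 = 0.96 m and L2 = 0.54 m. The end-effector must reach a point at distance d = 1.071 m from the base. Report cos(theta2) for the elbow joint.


cos(th2) = (d^2 - L1^2 - L2^2)/(2*L1*L2) = (1.071^2 - 0.96^2 - 0.54^2)/(2*0.96*0.54) = -0.0638

-0.0638


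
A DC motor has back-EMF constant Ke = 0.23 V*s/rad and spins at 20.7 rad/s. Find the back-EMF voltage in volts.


V_emf = Ke * omega = 0.23*20.7 = 4.7610

4.7610 V


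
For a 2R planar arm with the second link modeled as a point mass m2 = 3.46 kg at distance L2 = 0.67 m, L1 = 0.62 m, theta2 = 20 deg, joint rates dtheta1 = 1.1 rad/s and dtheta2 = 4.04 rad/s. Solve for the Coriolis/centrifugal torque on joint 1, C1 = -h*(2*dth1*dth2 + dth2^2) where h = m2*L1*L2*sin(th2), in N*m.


h = m2*L1*L2*sin(th2) = 3.46*0.62*0.67*sin(20 deg) = 0.491580
C1 = -h*(2*1.1*4.04 + 4.04^2) = -0.491580*25.2096 = -12.3925

-12.3925 N*m


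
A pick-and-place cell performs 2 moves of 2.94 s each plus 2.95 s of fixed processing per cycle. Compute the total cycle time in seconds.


T = 2*2.94 + 2.95 = 8.8300

8.8300 s


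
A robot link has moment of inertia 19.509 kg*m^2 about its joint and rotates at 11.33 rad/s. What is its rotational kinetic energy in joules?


KE = (1/2)*I*omega^2 = 0.5*19.509*11.33^2 = 1252.1744

1252.1744 J


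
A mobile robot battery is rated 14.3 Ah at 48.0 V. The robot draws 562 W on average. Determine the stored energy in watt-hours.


E = capacity * V = 14.3*48.0 = 686.4000

686.4000 Wh


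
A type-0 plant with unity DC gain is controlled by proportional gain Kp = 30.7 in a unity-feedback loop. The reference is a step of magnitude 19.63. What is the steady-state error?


e_ss = R/(1 + Kp) = 19.63/(1 + 30.7) = 19.63/31.7000 = 0.6192

0.6192


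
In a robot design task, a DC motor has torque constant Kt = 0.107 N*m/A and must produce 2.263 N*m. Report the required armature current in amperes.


I = tau / Kt = 2.263/0.107 = 21.1495

21.1495 A


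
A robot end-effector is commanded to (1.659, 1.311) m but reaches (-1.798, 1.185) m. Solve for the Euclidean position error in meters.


dx = -1.798 - (1.659) = -3.4570, dy = 1.185 - (1.311) = -0.1260
err = sqrt(11.950849 + 0.015876) = 3.4593

3.4593 m


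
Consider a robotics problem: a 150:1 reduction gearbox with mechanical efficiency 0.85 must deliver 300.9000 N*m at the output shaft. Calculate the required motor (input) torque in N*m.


tau_in = tau_out / (N * eta) = 300.9000 / (150 * 0.85) = 2.3600

2.3600 N*m


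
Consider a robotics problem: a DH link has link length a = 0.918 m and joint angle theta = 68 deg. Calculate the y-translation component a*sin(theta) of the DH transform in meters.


a*sin(theta) = 0.918*sin(68 deg) = 0.8512

0.8512 m


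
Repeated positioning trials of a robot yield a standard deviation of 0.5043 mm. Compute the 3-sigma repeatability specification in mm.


repeatability = 3*sigma = 3*0.5043 = 1.5129

1.5129 mm


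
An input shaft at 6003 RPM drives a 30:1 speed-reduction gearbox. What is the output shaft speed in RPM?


omega_out = omega_in / N = 6003 / 30 = 200.1000

200.1000 RPM


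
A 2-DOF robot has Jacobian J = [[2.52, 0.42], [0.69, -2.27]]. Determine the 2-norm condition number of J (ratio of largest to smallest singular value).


JJ^T eigenvalues: trace(JJ^T) = 12.1558, det(JJ^T) = det(J)^2 = 36.12250404
s_max^2 = (12.1558 + sqrt(3.27345748))/2 = 6.98253494
s_min^2 = (12.1558 - sqrt(3.27345748))/2 = 5.17326506
kappa = s_max/s_min = sqrt(6.98253494/5.17326506) = 1.1618

1.1618


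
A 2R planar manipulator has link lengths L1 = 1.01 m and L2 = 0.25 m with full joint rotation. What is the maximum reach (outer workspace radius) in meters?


r_max = L1 + L2 = 1.01 + 0.25 = 1.2600

1.2600 m


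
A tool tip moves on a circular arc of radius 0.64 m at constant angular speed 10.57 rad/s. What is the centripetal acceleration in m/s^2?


a_c = omega^2 * r = 10.57^2 * 0.64 = 71.5039

71.5039 m/s^2


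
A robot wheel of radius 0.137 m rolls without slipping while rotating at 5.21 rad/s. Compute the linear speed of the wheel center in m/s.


v = omega * r = 5.21 * 0.137 = 0.7138

0.7138 m/s


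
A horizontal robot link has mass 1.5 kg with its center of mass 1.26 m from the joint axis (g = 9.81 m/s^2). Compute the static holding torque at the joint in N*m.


tau = m*g*L = 1.5 * 9.81 * 1.26 = 18.5409

18.5409 N*m


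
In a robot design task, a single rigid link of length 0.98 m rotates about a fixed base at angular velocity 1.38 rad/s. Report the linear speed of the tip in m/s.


v = L*omega = 0.98 * 1.38 = 1.3524

1.3524 m/s


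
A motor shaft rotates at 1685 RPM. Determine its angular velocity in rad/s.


omega = 1685 * 2*pi/60 = 176.4528

176.4528 rad/s


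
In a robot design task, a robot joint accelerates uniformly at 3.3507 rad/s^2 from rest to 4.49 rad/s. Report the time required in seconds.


t = delta_omega / alpha = 4.49 / 3.3507 = 1.3400

1.3400 s


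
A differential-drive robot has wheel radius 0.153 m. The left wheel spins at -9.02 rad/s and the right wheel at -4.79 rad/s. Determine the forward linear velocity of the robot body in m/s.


v = r*(wR + wL)/2 = 0.153*(-4.79 + -9.02)/2 = -1.0565

-1.0565 m/s


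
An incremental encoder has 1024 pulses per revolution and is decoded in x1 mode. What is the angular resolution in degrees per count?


resolution = 360 / (PPR * 1) = 360 / 1024 = 0.3516

0.3516 degrees


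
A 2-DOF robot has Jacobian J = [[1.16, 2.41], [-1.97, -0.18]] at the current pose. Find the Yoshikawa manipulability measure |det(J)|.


det(J) = 1.16*-0.18 - (2.41)*(-1.97) = 4.5389
|det(J)| = 4.5389

4.5389


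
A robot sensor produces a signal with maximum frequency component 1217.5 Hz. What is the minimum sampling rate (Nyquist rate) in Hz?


f_s,min = 2*f_max = 2*1217.5 = 2435.0000

2435.0000 Hz


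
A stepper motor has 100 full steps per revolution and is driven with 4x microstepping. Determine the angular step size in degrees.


step = 360/(100*4) = 360/400 = 0.9000

0.9000 degrees


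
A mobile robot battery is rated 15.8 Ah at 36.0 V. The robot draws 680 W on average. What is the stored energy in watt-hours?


E = capacity * V = 15.8*36.0 = 568.8000

568.8000 Wh


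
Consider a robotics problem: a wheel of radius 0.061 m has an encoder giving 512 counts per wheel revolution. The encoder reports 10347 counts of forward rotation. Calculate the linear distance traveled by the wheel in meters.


revs = 10347/512 = 20.208984
d = revs * 2*pi*r = 20.208984 * 2*pi*0.061 = 7.7456

7.7456 m


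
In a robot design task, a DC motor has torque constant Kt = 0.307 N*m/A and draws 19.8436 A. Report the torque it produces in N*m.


tau = Kt * I = 0.307*19.8436 = 6.0920

6.0920 N*m


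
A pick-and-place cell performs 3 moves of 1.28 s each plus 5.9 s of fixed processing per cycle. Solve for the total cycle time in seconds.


T = 3*1.28 + 5.9 = 9.7400

9.7400 s


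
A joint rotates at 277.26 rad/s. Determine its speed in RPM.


RPM = 277.26 * 60/(2*pi) = 2647.6380

2647.6380 RPM


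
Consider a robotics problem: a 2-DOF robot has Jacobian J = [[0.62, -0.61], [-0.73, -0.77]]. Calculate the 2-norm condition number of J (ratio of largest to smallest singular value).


JJ^T eigenvalues: trace(JJ^T) = 1.8823, det(JJ^T) = det(J)^2 = 0.85137529
s_max^2 = (1.8823 + sqrt(0.13755213))/2 = 1.12659010
s_min^2 = (1.8823 - sqrt(0.13755213))/2 = 0.75570990
kappa = s_max/s_min = sqrt(1.12659010/0.75570990) = 1.2210

1.2210


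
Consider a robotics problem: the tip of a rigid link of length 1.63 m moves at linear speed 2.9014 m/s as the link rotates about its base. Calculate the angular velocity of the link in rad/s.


omega = v / L = 2.9014 / 1.63 = 1.7800

1.7800 rad/s


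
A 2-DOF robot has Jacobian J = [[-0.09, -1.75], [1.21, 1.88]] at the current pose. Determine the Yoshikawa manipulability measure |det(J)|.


det(J) = -0.09*1.88 - (-1.75)*(1.21) = 1.9483
|det(J)| = 1.9483

1.9483


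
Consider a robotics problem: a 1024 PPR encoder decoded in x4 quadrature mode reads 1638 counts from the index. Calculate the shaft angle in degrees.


angle = counts * 360 / (PPR*4) = 1638 * 360 / 4096 = 143.9648

143.9648 degrees


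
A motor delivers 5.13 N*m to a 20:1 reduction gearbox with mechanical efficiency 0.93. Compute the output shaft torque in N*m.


tau_out = tau_in * N * eta = 5.13 * 20 * 0.93 = 95.4180

95.4180 N*m


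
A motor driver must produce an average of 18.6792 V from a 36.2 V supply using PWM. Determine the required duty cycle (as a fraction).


D = V_avg/V_supply = 18.6792/36.2 = 0.5160

0.5160


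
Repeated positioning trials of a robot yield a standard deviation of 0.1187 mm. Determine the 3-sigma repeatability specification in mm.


repeatability = 3*sigma = 3*0.1187 = 0.3561

0.3561 mm


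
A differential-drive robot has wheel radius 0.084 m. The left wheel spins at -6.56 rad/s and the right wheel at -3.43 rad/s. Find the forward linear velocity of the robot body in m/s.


v = r*(wR + wL)/2 = 0.084*(-3.43 + -6.56)/2 = -0.4196

-0.4196 m/s


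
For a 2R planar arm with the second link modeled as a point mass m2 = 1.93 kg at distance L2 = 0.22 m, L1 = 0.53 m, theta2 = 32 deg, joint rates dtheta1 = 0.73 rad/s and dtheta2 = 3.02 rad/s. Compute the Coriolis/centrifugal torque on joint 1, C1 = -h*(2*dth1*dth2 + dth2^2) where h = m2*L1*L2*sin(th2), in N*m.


h = m2*L1*L2*sin(th2) = 1.93*0.53*0.22*sin(32 deg) = 0.119252
C1 = -h*(2*0.73*3.02 + 3.02^2) = -0.119252*13.5296 = -1.6134

-1.6134 N*m


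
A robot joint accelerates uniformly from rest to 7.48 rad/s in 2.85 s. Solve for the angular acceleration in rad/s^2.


alpha = delta_omega / t = 7.48 / 2.85 = 2.6246

2.6246 rad/s^2


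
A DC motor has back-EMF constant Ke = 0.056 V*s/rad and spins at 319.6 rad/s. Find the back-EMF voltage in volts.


V_emf = Ke * omega = 0.056*319.6 = 17.8976

17.8976 V


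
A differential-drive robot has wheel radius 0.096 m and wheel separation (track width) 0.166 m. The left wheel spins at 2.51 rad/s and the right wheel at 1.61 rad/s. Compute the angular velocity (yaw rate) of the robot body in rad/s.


omega = r*(wR - wL)/L = 0.096*(1.61 - (2.51))/0.166 = -0.5205

-0.5205 rad/s


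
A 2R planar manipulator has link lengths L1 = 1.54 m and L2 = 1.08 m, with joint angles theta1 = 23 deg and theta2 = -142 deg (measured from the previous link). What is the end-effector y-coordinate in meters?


y = L1*sin(th1) + L2*sin(th1+th2) = 1.54*sin(23 deg) + 1.08*sin(-119 deg) = -0.3429

-0.3429 m


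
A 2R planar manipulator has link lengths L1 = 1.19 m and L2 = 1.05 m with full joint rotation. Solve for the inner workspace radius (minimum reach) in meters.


r_min = |L1 - L2| = |1.19 - 1.05| = 0.1400

0.1400 m


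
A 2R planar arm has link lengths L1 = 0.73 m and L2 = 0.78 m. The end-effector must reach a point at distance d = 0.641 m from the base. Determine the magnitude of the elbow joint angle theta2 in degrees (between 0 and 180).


cos(th2) = (d^2 - L1^2 - L2^2)/(2*L1*L2) = (0.641^2 - 0.73^2 - 0.78^2)/(2*0.73*0.78) = -0.64139357
th2 = acos(-0.64139357) = 129.8958 deg

129.8958 degrees


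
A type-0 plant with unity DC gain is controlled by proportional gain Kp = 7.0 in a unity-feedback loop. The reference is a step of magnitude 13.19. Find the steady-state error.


e_ss = R/(1 + Kp) = 13.19/(1 + 7.0) = 13.19/8.0000 = 1.6487

1.6487


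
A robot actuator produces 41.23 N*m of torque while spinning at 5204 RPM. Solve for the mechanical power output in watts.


omega = 5204 * 2*pi/60 = 544.961606 rad/s
P = tau * omega = 41.23 * 544.961606 = 22468.7670

22468.7670 W


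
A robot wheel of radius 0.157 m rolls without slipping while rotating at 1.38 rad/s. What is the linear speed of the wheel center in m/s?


v = omega * r = 1.38 * 0.157 = 0.2167

0.2167 m/s


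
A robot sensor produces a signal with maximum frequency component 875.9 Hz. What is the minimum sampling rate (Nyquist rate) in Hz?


f_s,min = 2*f_max = 2*875.9 = 1751.8000

1751.8000 Hz


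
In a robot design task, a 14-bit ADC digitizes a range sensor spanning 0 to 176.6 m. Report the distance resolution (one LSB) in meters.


res = range / 2^n = 176.6/2^14 = 176.6/16384 = 0.0108

0.0108 m


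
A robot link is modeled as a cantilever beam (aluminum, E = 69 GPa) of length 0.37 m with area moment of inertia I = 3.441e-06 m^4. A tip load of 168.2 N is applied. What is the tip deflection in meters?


delta = F*L^3/(3*E*I) = 168.2*0.37^3/(3*6.900e+10*3.441e-06)
      = 8.5198346/712287 = 1.1961e-05

1.1961e-05 m


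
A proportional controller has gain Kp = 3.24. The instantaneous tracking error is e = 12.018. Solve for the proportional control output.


u_P = Kp * e = 3.24 * 12.018 = 38.9383

38.9383


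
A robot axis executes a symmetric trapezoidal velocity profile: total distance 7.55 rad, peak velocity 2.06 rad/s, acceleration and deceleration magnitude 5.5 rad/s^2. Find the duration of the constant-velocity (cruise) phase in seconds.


t_acc = v/a = 0.374545 s, d_acc = v^2/(2a) = 0.385782 rad each
d_cruise = 7.55 - 2*0.385782 = 6.778436 rad
t_cruise = d_cruise/v = 6.778436/2.06 = 3.2905

3.2905 s


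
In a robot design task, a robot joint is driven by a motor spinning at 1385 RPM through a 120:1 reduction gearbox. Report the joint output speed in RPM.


omega_joint = omega_motor / N = 1385 / 120 = 11.5417

11.5417 RPM


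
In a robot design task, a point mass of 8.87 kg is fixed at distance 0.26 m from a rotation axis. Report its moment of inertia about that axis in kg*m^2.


I = m*r^2 = 8.87*0.26^2 = 0.5996

0.5996 kg*m^2


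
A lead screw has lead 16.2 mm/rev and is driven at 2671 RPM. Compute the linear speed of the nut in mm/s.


v = lead * (RPM/60) = 16.2*2671/60 = 721.1700

721.1700 mm/s


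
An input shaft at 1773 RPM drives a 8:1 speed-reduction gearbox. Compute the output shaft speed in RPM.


omega_out = omega_in / N = 1773 / 8 = 221.6250

221.6250 RPM


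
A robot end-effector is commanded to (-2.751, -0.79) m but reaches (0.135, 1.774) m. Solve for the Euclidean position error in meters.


dx = 0.135 - (-2.751) = 2.8860, dy = 1.774 - (-0.79) = 2.5640
err = sqrt(8.328996 + 6.574096) = 3.8605

3.8605 m


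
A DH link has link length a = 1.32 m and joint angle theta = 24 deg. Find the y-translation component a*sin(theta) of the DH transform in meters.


a*sin(theta) = 1.32*sin(24 deg) = 0.5369

0.5369 m


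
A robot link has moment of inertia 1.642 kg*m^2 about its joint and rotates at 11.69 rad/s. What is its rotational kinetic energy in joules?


KE = (1/2)*I*omega^2 = 0.5*1.642*11.69^2 = 112.1947

112.1947 J


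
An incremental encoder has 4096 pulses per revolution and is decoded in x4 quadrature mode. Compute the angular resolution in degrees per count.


resolution = 360 / (PPR * 4) = 360 / 16384 = 0.0220

0.0220 degrees


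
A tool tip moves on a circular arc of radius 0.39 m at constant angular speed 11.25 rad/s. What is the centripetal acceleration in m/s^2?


a_c = omega^2 * r = 11.25^2 * 0.39 = 49.3594

49.3594 m/s^2


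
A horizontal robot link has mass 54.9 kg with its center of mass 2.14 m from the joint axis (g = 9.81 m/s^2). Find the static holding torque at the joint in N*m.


tau = m*g*L = 54.9 * 9.81 * 2.14 = 1152.5377

1152.5377 N*m


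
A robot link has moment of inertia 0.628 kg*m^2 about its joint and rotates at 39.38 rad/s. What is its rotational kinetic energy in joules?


KE = (1/2)*I*omega^2 = 0.5*0.628*39.38^2 = 486.9463

486.9463 J


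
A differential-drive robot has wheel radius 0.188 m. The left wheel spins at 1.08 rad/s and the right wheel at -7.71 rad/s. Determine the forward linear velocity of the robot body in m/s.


v = r*(wR + wL)/2 = 0.188*(-7.71 + 1.08)/2 = -0.6232

-0.6232 m/s


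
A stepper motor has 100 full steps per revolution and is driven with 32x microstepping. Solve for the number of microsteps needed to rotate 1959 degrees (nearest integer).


step_size = 360/(100*32) = 360/3200 = 0.112500 deg
n = 1959/(360/3200) = 1959*3200/360 = 17413.3333 -> 17413

17413 steps


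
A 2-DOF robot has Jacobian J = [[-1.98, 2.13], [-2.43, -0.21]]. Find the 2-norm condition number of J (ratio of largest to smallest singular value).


JJ^T eigenvalues: trace(JJ^T) = 14.4063, det(JJ^T) = det(J)^2 = 31.26710889
s_max^2 = (14.4063 + sqrt(82.47304413))/2 = 11.74388353
s_min^2 = (14.4063 - sqrt(82.47304413))/2 = 2.66241647
kappa = s_max/s_min = sqrt(11.74388353/2.66241647) = 2.1002

2.1002


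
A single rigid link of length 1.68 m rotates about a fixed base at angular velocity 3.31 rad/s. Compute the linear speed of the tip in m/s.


v = L*omega = 1.68 * 3.31 = 5.5608

5.5608 m/s


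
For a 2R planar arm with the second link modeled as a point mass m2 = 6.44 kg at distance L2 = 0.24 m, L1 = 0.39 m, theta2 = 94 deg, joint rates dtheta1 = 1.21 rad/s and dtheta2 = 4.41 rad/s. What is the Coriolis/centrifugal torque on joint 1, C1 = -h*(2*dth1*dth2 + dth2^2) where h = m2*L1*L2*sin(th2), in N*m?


h = m2*L1*L2*sin(th2) = 6.44*0.39*0.24*sin(94 deg) = 0.601316
C1 = -h*(2*1.21*4.41 + 4.41^2) = -0.601316*30.1203 = -18.1118

-18.1118 N*m


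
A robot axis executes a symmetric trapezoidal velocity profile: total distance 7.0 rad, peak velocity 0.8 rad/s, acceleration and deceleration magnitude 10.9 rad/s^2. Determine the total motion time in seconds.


t_acc = v/a = 0.8/10.9 = 0.073394 s
d_acc = v^2/(2a) = 0.029358 rad (each ramp)
d_cruise = 7.0 - 2*0.029358 = 6.941284 rad
t_cruise = 6.941284/0.8 = 8.676605 s
t_total = 2*0.073394 + 8.676605 = 8.8234

8.8234 s


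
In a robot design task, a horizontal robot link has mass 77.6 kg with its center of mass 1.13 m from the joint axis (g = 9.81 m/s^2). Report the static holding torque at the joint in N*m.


tau = m*g*L = 77.6 * 9.81 * 1.13 = 860.2193

860.2193 N*m


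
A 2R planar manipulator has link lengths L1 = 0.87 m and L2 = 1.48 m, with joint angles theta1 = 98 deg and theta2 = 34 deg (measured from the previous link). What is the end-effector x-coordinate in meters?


x = L1*cos(th1) + L2*cos(th1+th2) = 0.87*cos(98 deg) + 1.48*cos(132 deg) = -1.1114

-1.1114 m


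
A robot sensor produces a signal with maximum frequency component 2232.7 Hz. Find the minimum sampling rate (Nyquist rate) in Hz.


f_s,min = 2*f_max = 2*2232.7 = 4465.4000

4465.4000 Hz


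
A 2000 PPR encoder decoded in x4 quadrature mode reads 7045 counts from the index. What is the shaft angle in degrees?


angle = counts * 360 / (PPR*4) = 7045 * 360 / 8000 = 317.0250

317.0250 degrees


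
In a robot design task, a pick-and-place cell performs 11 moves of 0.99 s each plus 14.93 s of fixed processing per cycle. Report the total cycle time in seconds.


T = 11*0.99 + 14.93 = 25.8200

25.8200 s


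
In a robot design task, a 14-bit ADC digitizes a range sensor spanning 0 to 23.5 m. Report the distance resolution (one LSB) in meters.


res = range / 2^n = 23.5/2^14 = 23.5/16384 = 0.0014

0.0014 m


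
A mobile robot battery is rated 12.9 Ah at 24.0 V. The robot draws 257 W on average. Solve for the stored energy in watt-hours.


E = capacity * V = 12.9*24.0 = 309.6000

309.6000 Wh


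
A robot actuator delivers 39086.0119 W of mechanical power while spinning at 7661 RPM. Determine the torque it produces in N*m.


omega = 7661 * 2*pi/60 = 802.258044 rad/s
tau = P / omega = 39086.0119 / 802.258044 = 48.7200

48.7200 N*m


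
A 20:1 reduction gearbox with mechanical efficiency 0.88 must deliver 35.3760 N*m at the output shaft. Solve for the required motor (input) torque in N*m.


tau_in = tau_out / (N * eta) = 35.3760 / (20 * 0.88) = 2.0100

2.0100 N*m


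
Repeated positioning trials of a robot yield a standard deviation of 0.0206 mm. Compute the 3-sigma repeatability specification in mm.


repeatability = 3*sigma = 3*0.0206 = 0.0618

0.0618 mm


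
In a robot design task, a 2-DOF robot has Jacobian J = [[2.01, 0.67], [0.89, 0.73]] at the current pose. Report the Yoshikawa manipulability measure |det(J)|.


det(J) = 2.01*0.73 - (0.67)*(0.89) = 0.8710
|det(J)| = 0.8710

0.8710


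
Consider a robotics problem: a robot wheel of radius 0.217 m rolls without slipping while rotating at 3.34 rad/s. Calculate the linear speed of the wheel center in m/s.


v = omega * r = 3.34 * 0.217 = 0.7248

0.7248 m/s


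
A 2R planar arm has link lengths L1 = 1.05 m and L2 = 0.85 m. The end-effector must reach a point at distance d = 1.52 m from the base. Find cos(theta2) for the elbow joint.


cos(th2) = (d^2 - L1^2 - L2^2)/(2*L1*L2) = (1.52^2 - 1.05^2 - 0.85^2)/(2*1.05*0.85) = 0.2719

0.2719


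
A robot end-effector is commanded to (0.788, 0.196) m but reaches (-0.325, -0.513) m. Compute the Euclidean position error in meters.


dx = -0.325 - (0.788) = -1.1130, dy = -0.513 - (0.196) = -0.7090
err = sqrt(1.238769 + 0.502681) = 1.3196

1.3196 m


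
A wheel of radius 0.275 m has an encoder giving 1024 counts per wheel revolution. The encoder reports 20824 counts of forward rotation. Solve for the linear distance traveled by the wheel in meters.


revs = 20824/1024 = 20.335938
d = revs * 2*pi*r = 20.335938 * 2*pi*0.275 = 35.1380

35.1380 m


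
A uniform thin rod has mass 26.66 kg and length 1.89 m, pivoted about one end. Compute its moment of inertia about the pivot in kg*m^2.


I = (1/3)*m*L^2 = (1/3)*26.66*1.89^2 = 31.7441

31.7441 kg*m^2


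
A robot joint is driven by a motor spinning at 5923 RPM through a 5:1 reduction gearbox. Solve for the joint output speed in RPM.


omega_joint = omega_motor / N = 5923 / 5 = 1184.6000

1184.6000 RPM


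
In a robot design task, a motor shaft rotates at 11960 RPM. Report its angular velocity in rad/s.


omega = 11960 * 2*pi/60 = 1252.4483

1252.4483 rad/s


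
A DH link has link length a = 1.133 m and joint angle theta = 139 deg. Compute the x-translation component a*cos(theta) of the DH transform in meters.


a*cos(theta) = 1.133*cos(139 deg) = -0.8551

-0.8551 m


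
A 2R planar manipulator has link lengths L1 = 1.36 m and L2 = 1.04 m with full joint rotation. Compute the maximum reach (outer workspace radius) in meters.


r_max = L1 + L2 = 1.36 + 1.04 = 2.4000

2.4000 m


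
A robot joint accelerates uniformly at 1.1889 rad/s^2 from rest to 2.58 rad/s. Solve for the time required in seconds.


t = delta_omega / alpha = 2.58 / 1.1889 = 2.1701

2.1701 s


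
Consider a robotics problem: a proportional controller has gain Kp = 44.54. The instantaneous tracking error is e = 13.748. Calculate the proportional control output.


u_P = Kp * e = 44.54 * 13.748 = 612.3359

612.3359


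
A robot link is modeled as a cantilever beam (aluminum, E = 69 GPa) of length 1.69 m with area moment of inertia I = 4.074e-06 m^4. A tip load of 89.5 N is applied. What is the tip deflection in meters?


delta = F*L^3/(3*E*I) = 89.5*1.69^3/(3*6.900e+10*4.074e-06)
      = 431.9994055/843318 = 5.1226e-04

5.1226e-04 m


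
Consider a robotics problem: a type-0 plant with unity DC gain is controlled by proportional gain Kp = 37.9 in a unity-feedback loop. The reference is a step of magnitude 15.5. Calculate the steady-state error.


e_ss = R/(1 + Kp) = 15.5/(1 + 37.9) = 15.5/38.9000 = 0.3985

0.3985


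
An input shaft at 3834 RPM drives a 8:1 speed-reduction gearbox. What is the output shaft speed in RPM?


omega_out = omega_in / N = 3834 / 8 = 479.2500

479.2500 RPM


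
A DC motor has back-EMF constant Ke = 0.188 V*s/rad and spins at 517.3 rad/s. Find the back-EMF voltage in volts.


V_emf = Ke * omega = 0.188*517.3 = 97.2524

97.2524 V


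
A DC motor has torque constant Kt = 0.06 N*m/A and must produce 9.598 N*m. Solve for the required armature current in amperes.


I = tau / Kt = 9.598/0.06 = 159.9667

159.9667 A


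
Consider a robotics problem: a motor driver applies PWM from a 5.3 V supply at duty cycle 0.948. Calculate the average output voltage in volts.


V_avg = V_supply * D = 5.3*0.948 = 5.0244

5.0244 V


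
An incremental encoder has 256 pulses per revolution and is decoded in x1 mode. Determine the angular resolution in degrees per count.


resolution = 360 / (PPR * 1) = 360 / 256 = 1.4062

1.4062 degrees


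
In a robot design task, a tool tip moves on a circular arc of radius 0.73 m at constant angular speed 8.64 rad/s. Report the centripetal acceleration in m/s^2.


a_c = omega^2 * r = 8.64^2 * 0.73 = 54.4942

54.4942 m/s^2


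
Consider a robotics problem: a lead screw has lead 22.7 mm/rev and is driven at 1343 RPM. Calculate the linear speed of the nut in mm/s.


v = lead * (RPM/60) = 22.7*1343/60 = 508.1017

508.1017 mm/s


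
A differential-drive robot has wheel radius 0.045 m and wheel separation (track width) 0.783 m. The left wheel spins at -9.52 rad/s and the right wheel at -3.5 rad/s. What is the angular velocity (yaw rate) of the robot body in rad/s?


omega = r*(wR - wL)/L = 0.045*(-3.5 - (-9.52))/0.783 = 0.3460

0.3460 rad/s


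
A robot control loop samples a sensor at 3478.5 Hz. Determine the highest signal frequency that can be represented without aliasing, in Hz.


f_max = f_s/2 = 3478.5/2 = 1739.2500

1739.2500 Hz


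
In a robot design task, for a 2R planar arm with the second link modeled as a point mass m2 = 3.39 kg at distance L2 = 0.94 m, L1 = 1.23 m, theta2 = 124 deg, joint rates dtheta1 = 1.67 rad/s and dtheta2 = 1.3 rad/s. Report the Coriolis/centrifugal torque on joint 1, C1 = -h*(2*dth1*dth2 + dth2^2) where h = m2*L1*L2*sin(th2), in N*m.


h = m2*L1*L2*sin(th2) = 3.39*1.23*0.94*sin(124 deg) = 3.249428
C1 = -h*(2*1.67*1.3 + 1.3^2) = -3.249428*6.0320 = -19.6005

-19.6005 N*m


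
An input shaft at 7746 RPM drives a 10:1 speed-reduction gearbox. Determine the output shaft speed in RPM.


omega_out = omega_in / N = 7746 / 10 = 774.6000

774.6000 RPM


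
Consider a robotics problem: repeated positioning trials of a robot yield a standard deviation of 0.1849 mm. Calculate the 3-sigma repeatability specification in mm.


repeatability = 3*sigma = 3*0.1849 = 0.5547

0.5547 mm


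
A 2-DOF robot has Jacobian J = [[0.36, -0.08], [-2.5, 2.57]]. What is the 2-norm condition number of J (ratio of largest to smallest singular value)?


JJ^T eigenvalues: trace(JJ^T) = 12.9909, det(JJ^T) = det(J)^2 = 0.52591504
s_max^2 = (12.9909 + sqrt(166.65982265))/2 = 12.95028971
s_min^2 = (12.9909 - sqrt(166.65982265))/2 = 0.04061029
kappa = s_max/s_min = sqrt(12.95028971/0.04061029) = 17.8575

17.8575


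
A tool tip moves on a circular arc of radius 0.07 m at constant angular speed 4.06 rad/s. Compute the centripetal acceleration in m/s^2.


a_c = omega^2 * r = 4.06^2 * 0.07 = 1.1539

1.1539 m/s^2


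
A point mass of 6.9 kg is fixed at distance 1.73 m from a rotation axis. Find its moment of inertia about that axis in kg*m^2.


I = m*r^2 = 6.9*1.73^2 = 20.6510

20.6510 kg*m^2


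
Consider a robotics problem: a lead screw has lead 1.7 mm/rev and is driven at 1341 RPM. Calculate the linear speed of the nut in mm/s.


v = lead * (RPM/60) = 1.7*1341/60 = 37.9950

37.9950 mm/s


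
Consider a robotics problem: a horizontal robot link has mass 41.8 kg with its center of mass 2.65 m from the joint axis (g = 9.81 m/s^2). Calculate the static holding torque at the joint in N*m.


tau = m*g*L = 41.8 * 9.81 * 2.65 = 1086.6537

1086.6537 N*m


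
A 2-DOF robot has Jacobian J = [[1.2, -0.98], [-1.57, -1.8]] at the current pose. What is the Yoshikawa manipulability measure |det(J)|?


det(J) = 1.2*-1.8 - (-0.98)*(-1.57) = -3.6986
|det(J)| = 3.6986

3.6986


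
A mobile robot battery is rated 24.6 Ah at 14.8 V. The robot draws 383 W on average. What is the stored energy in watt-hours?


E = capacity * V = 24.6*14.8 = 364.0800

364.0800 Wh


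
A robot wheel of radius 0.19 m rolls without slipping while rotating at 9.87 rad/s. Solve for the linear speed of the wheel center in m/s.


v = omega * r = 9.87 * 0.19 = 1.8753

1.8753 m/s


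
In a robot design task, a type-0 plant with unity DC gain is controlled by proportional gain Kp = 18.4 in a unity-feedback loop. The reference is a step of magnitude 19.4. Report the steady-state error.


e_ss = R/(1 + Kp) = 19.4/(1 + 18.4) = 19.4/19.4000 = 1.0000

1.0000


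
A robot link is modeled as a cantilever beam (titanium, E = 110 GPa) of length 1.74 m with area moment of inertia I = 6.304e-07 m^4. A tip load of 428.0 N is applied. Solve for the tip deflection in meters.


delta = F*L^3/(3*E*I) = 428.0*1.74^3/(3*1.100e+11*6.304e-07)
      = 2254.714272/208032 = 0.0108

0.0108 m


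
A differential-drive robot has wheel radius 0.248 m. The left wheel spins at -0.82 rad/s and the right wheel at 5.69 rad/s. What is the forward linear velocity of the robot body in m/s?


v = r*(wR + wL)/2 = 0.248*(5.69 + -0.82)/2 = 0.6039

0.6039 m/s


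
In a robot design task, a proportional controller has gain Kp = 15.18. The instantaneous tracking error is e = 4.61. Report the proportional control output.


u_P = Kp * e = 15.18 * 4.61 = 69.9798

69.9798


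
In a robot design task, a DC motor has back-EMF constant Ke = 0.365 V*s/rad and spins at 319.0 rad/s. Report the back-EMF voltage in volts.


V_emf = Ke * omega = 0.365*319.0 = 116.4350

116.4350 V


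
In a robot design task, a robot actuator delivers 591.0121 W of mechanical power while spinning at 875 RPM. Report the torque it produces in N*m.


omega = 875 * 2*pi/60 = 91.629786 rad/s
tau = P / omega = 591.0121 / 91.629786 = 6.4500

6.4500 N*m


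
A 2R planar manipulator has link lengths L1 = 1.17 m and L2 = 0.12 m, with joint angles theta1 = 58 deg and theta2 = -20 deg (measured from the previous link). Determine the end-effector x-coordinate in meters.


x = L1*cos(th1) + L2*cos(th1+th2) = 1.17*cos(58 deg) + 0.12*cos(38 deg) = 0.7146

0.7146 m


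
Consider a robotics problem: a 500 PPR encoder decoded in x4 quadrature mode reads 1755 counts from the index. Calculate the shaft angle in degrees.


angle = counts * 360 / (PPR*4) = 1755 * 360 / 2000 = 315.9000

315.9000 degrees


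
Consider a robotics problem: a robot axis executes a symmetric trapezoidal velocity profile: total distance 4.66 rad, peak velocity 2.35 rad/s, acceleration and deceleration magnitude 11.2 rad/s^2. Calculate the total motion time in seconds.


t_acc = v/a = 2.35/11.2 = 0.209821 s
d_acc = v^2/(2a) = 0.246540 rad (each ramp)
d_cruise = 4.66 - 2*0.246540 = 4.166920 rad
t_cruise = 4.166920/2.35 = 1.773157 s
t_total = 2*0.209821 + 1.773157 = 2.1928

2.1928 s


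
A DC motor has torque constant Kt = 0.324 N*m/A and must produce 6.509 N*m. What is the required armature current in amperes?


I = tau / Kt = 6.509/0.324 = 20.0895

20.0895 A


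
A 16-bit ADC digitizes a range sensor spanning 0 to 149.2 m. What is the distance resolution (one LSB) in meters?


res = range / 2^n = 149.2/2^16 = 149.2/65536 = 0.0023

0.0023 m


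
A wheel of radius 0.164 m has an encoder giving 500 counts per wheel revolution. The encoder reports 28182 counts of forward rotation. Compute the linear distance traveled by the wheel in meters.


revs = 28182/500 = 56.364000
d = revs * 2*pi*r = 56.364000 * 2*pi*0.164 = 58.0799

58.0799 m


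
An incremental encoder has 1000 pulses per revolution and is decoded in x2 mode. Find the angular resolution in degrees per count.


resolution = 360 / (PPR * 2) = 360 / 2000 = 0.1800

0.1800 degrees


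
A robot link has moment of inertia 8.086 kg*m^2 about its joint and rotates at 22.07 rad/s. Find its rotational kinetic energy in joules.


KE = (1/2)*I*omega^2 = 0.5*8.086*22.07^2 = 1969.2843

1969.2843 J


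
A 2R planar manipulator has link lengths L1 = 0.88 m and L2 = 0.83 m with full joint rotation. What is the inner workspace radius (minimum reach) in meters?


r_min = |L1 - L2| = |0.88 - 0.83| = 0.0500

0.0500 m


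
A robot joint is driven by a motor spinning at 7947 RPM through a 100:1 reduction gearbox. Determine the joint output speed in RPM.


omega_joint = omega_motor / N = 7947 / 100 = 79.4700

79.4700 RPM


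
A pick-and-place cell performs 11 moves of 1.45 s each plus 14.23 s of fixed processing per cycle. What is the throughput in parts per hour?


T_cycle = 11*1.45 + 14.23 = 30.1800 s
rate = 3600/T = 119.2843

119.2843 parts/hour


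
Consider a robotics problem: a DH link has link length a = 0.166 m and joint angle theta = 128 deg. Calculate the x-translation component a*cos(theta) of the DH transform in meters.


a*cos(theta) = 0.166*cos(128 deg) = -0.1022

-0.1022 m


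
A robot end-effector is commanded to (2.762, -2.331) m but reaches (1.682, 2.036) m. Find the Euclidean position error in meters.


dx = 1.682 - (2.762) = -1.0800, dy = 2.036 - (-2.331) = 4.3670
err = sqrt(1.166400 + 19.070689) = 4.4986

4.4986 m


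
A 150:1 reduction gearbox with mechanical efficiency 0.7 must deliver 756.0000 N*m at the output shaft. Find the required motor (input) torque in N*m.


tau_in = tau_out / (N * eta) = 756.0000 / (150 * 0.7) = 7.2000

7.2000 N*m


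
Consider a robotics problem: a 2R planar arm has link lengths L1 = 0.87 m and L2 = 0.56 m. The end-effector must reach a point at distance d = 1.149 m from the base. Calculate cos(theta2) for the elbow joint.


cos(th2) = (d^2 - L1^2 - L2^2)/(2*L1*L2) = (1.149^2 - 0.87^2 - 0.56^2)/(2*0.87*0.56) = 0.2563

0.2563


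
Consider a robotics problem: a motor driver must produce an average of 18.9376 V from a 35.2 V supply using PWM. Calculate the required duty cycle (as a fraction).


D = V_avg/V_supply = 18.9376/35.2 = 0.5380

0.5380


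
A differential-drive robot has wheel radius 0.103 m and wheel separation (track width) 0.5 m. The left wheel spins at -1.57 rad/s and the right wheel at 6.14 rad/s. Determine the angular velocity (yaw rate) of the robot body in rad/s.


omega = r*(wR - wL)/L = 0.103*(6.14 - (-1.57))/0.5 = 1.5883

1.5883 rad/s


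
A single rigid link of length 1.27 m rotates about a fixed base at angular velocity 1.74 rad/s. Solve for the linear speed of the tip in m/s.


v = L*omega = 1.27 * 1.74 = 2.2098

2.2098 m/s


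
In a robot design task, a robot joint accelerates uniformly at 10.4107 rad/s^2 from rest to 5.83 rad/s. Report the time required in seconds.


t = delta_omega / alpha = 5.83 / 10.4107 = 0.5600

0.5600 s


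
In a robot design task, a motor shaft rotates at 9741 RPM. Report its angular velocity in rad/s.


omega = 9741 * 2*pi/60 = 1020.0751

1020.0751 rad/s


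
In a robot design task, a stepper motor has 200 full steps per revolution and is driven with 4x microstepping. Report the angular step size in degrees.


step = 360/(200*4) = 360/800 = 0.4500

0.4500 degrees


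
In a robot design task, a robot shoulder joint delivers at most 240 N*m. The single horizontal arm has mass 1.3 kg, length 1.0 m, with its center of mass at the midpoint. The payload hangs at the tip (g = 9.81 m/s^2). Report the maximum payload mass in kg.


tau_arm = m_arm*g*(L/2) = 1.3*9.81*1.0/2 = 6.3765 N*m
tau_payload = tau_max - tau_arm = 240 - 6.3765 = 233.6235
m_payload = tau_payload / (g*L) = 233.6235 / (9.81*1.0) = 23.8148

23.8148 kg


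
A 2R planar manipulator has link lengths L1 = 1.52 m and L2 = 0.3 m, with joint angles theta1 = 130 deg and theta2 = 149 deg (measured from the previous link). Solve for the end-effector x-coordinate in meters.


x = L1*cos(th1) + L2*cos(th1+th2) = 1.52*cos(130 deg) + 0.3*cos(279 deg) = -0.9301

-0.9301 m
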